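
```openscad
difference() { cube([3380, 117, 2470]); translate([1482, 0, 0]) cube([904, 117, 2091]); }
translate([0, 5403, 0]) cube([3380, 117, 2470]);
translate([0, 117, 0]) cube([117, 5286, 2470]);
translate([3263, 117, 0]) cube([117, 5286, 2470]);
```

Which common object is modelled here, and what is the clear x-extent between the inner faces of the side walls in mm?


A single room. The interior width is 3146 mm.

Four walls enclosing a rectangle with a door in the front wall — a room. Outside width 3380 minus two 117 mm walls gives 3146 mm.


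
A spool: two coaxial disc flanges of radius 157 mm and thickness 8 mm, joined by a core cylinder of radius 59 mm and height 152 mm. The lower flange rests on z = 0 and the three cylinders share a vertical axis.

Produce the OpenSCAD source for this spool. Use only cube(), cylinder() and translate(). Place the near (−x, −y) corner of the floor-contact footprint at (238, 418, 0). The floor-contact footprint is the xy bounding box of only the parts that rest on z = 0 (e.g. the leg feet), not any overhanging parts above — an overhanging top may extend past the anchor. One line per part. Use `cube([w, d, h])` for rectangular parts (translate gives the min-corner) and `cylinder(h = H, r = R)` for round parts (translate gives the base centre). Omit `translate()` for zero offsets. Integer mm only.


translate([395, 575, 0]) cylinder(h = 8, r = 157);
translate([395, 575, 8]) cylinder(h = 152, r = 59);
translate([395, 575, 160]) cylinder(h = 8, r = 157);


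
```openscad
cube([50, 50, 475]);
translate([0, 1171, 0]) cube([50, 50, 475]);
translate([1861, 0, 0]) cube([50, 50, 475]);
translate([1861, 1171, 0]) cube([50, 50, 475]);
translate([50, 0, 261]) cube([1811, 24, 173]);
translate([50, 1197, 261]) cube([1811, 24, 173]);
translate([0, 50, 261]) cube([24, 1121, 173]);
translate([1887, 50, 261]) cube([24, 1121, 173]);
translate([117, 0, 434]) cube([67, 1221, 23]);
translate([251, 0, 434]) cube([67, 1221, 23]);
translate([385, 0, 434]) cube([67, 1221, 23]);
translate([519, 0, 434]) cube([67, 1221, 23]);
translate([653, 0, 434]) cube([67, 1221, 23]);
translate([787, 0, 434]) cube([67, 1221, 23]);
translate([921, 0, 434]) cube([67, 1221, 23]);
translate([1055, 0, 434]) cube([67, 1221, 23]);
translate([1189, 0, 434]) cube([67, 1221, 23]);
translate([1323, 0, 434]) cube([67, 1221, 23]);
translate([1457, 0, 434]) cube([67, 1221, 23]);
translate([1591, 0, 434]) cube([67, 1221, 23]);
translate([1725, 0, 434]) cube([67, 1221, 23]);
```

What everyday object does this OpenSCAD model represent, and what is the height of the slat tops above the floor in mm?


A bed frame. The slat-top height is 457 mm.

Four posts, four rails, and a row of slats — a bed frame. Slats sit on the rails at z = 261 + 173 = 434; with slat thickness 23, the top is 457 mm.


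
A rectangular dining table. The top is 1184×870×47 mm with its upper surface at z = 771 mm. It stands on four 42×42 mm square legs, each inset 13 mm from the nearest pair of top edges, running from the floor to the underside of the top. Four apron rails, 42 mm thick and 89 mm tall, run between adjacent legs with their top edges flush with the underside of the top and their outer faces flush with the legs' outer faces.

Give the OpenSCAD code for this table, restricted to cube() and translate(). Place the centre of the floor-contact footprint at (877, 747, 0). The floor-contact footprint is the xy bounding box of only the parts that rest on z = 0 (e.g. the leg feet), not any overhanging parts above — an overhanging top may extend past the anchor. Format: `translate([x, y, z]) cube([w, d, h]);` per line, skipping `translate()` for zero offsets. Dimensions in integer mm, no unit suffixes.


translate([285, 312, 724]) cube([1184, 870, 47]);
translate([298, 325, 0]) cube([42, 42, 724]);
translate([1414, 325, 0]) cube([42, 42, 724]);
translate([298, 1127, 0]) cube([42, 42, 724]);
translate([1414, 1127, 0]) cube([42, 42, 724]);
translate([340, 325, 635]) cube([1074, 42, 89]);
translate([340, 1127, 635]) cube([1074, 42, 89]);
translate([298, 367, 635]) cube([42, 760, 89]);
translate([1414, 367, 635]) cube([42, 760, 89]);


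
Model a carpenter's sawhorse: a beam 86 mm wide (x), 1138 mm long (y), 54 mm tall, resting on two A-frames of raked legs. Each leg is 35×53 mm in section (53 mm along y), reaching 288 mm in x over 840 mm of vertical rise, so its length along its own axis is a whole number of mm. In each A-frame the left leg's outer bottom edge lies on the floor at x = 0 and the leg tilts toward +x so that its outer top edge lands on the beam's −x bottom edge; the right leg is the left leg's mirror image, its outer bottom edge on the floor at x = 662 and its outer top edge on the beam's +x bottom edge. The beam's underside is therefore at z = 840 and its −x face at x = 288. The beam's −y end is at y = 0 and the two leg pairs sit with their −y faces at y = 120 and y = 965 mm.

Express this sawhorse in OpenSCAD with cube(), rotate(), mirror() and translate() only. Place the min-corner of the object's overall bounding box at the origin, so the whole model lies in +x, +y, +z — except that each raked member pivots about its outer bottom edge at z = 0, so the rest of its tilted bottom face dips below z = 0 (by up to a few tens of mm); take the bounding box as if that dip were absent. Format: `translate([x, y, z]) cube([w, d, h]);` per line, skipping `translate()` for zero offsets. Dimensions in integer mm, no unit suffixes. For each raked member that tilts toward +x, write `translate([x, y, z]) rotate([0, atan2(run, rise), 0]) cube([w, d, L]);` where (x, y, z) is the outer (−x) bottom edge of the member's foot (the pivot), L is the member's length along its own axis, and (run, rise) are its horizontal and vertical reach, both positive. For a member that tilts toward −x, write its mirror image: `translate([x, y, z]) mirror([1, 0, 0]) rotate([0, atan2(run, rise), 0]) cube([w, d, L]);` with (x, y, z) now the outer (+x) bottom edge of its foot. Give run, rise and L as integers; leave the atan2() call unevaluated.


// leg length = √(288² + 840²) = 888
// right-leg outer foot x = 2·288 + 86 = 662
// beam min-corner = (288, 0, 840)
translate([288, 0, 840]) cube([86, 1138, 54]);
translate([0, 120, 0]) rotate([0, atan2(288, 840), 0]) cube([35, 53, 888]);
translate([662, 120, 0]) mirror([1, 0, 0]) rotate([0, atan2(288, 840), 0]) cube([35, 53, 888]);
translate([0, 965, 0]) rotate([0, atan2(288, 840), 0]) cube([35, 53, 888]);
translate([662, 965, 0]) mirror([1, 0, 0]) rotate([0, atan2(288, 840), 0]) cube([35, 53, 888]);


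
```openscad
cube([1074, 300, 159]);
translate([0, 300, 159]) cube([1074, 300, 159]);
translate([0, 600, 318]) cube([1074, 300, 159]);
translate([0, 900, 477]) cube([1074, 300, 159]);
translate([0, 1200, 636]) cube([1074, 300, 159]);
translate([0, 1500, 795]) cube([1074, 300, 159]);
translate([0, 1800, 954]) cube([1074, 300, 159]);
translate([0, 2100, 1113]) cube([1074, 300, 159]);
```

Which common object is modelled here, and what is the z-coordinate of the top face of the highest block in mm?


A staircase. The total rise is 1272 mm.

8 identical blocks, each offset up and back from the previous — a staircase. Each step is 159 mm tall and there are 8 of them, so the total rise is 8 × 159 = 1272 mm.


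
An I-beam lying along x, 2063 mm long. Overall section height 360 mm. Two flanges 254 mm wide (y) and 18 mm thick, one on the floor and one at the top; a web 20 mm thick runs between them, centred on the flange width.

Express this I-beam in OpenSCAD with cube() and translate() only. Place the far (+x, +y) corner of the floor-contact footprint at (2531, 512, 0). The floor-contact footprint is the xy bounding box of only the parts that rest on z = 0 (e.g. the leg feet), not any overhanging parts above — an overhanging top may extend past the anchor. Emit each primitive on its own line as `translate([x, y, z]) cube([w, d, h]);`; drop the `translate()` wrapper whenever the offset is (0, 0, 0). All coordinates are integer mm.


translate([468, 258, 0]) cube([2063, 254, 18]);
translate([468, 375, 18]) cube([2063, 20, 324]);
translate([468, 258, 342]) cube([2063, 254, 18]);


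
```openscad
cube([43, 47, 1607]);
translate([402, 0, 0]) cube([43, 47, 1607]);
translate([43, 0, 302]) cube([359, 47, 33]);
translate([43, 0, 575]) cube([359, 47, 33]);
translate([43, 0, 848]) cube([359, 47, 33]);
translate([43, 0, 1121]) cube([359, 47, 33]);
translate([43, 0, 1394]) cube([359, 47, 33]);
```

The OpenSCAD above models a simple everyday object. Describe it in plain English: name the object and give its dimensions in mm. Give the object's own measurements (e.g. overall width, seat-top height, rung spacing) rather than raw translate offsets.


A straight ladder. Two 43×47 mm vertical rails, 1607 mm tall, stand 445 mm apart (outside-to-outside) with their front faces coplanar on the −y side. 5 rungs, each 47 mm deep and 33 mm tall, span between the inner faces of the rails, front faces flush with the rails. The lowest rung's underside is at z = 302 mm and rungs are spaced 273 mm apart (underside to underside).


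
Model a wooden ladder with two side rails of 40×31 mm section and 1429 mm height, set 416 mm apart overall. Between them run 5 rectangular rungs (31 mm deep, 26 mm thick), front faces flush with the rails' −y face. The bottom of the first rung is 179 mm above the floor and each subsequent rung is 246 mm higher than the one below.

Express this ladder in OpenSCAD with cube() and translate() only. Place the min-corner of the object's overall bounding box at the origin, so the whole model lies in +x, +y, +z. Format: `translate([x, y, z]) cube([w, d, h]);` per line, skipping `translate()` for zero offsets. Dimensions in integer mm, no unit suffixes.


cube([40, 31, 1429]);
translate([376, 0, 0]) cube([40, 31, 1429]);
translate([40, 0, 179]) cube([336, 31, 26]);
translate([40, 0, 425]) cube([336, 31, 26]);
translate([40, 0, 671]) cube([336, 31, 26]);
translate([40, 0, 917]) cube([336, 31, 26]);
translate([40, 0, 1163]) cube([336, 31, 26]);


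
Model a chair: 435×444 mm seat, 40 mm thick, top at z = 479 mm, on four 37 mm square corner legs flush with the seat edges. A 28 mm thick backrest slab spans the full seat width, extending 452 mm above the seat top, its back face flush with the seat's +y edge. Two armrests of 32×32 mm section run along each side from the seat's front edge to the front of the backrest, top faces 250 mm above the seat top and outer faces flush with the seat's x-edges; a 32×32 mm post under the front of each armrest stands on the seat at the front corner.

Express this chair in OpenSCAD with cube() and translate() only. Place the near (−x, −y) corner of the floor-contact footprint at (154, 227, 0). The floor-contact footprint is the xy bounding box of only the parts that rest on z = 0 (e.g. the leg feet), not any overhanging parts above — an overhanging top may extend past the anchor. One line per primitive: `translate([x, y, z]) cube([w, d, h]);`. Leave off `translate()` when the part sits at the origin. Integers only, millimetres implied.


translate([154, 227, 439]) cube([435, 444, 40]);
translate([154, 227, 0]) cube([37, 37, 439]);
translate([552, 227, 0]) cube([37, 37, 439]);
translate([154, 634, 0]) cube([37, 37, 439]);
translate([552, 634, 0]) cube([37, 37, 439]);
translate([154, 643, 479]) cube([435, 28, 452]);
translate([154, 227, 697]) cube([32, 416, 32]);
translate([557, 227, 697]) cube([32, 416, 32]);
translate([154, 227, 479]) cube([32, 32, 218]);
translate([557, 227, 479]) cube([32, 32, 218]);


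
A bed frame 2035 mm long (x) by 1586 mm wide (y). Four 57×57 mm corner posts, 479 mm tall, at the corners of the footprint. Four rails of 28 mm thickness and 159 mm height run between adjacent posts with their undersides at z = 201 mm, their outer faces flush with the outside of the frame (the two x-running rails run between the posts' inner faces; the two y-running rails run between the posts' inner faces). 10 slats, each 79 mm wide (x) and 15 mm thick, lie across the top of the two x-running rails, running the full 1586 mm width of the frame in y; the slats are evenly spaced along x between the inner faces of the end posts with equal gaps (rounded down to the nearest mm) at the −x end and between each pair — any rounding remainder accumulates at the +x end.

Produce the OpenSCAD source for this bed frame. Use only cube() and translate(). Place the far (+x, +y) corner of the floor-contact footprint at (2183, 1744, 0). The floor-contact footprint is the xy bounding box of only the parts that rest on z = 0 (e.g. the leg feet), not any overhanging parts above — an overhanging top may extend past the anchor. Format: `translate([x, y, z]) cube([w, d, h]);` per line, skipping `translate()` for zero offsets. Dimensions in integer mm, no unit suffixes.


translate([148, 158, 0]) cube([57, 57, 479]);
translate([148, 1687, 0]) cube([57, 57, 479]);
translate([2126, 158, 0]) cube([57, 57, 479]);
translate([2126, 1687, 0]) cube([57, 57, 479]);
translate([205, 158, 201]) cube([1921, 28, 159]);
translate([205, 1716, 201]) cube([1921, 28, 159]);
translate([148, 215, 201]) cube([28, 1472, 159]);
translate([2155, 215, 201]) cube([28, 1472, 159]);
translate([307, 158, 360]) cube([79, 1586, 15]);
translate([488, 158, 360]) cube([79, 1586, 15]);
translate([669, 158, 360]) cube([79, 1586, 15]);
translate([850, 158, 360]) cube([79, 1586, 15]);
translate([1031, 158, 360]) cube([79, 1586, 15]);
translate([1212, 158, 360]) cube([79, 1586, 15]);
translate([1393, 158, 360]) cube([79, 1586, 15]);
translate([1574, 158, 360]) cube([79, 1586, 15]);
translate([1755, 158, 360]) cube([79, 1586, 15]);
translate([1936, 158, 360]) cube([79, 1586, 15]);


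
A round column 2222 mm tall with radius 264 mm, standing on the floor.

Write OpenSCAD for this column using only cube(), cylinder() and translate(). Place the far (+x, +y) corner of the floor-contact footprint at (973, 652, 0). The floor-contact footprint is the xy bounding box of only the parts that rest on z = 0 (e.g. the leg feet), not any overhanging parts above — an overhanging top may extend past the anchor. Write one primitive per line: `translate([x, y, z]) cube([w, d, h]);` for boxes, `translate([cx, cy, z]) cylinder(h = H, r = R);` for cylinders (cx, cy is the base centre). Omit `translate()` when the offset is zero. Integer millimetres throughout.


translate([709, 388, 0]) cylinder(h = 2222, r = 264);


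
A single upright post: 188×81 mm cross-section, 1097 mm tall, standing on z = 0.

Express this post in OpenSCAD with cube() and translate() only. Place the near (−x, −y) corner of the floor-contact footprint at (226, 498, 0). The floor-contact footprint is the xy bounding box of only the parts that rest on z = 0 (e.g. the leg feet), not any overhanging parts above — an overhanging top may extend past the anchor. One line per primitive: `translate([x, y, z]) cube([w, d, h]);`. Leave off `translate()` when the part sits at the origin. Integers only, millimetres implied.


translate([226, 498, 0]) cube([188, 81, 1097]);


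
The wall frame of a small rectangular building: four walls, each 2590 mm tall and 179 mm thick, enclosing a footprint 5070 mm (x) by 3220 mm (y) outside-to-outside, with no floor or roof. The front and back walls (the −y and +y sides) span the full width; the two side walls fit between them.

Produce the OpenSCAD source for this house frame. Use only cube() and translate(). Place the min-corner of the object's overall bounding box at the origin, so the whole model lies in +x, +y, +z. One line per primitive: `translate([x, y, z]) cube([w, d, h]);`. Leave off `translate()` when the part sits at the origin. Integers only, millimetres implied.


cube([5070, 179, 2590]);
translate([0, 3041, 0]) cube([5070, 179, 2590]);
translate([0, 179, 0]) cube([179, 2862, 2590]);
translate([4891, 179, 0]) cube([179, 2862, 2590]);


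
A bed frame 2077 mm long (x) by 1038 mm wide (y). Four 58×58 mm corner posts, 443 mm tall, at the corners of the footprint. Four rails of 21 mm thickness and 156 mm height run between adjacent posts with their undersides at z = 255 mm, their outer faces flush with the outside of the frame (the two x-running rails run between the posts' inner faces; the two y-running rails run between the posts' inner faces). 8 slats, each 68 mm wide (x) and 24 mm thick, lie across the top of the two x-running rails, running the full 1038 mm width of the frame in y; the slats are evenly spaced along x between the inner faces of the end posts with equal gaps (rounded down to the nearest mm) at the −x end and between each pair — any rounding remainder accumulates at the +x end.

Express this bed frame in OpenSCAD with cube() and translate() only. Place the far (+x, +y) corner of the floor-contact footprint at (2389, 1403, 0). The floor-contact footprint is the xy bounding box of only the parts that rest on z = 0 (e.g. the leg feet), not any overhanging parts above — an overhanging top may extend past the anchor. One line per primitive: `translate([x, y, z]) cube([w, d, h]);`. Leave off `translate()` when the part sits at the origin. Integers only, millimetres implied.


// slat z = rail_z + rail_h = 255 + 156 = 411
// slat gap = ⌊(1961 − 8·68) / 9⌋ = 157
translate([312, 365, 0]) cube([58, 58, 443]);
translate([312, 1345, 0]) cube([58, 58, 443]);
translate([2331, 365, 0]) cube([58, 58, 443]);
translate([2331, 1345, 0]) cube([58, 58, 443]);
translate([370, 365, 255]) cube([1961, 21, 156]);
translate([370, 1382, 255]) cube([1961, 21, 156]);
translate([312, 423, 255]) cube([21, 922, 156]);
translate([2368, 423, 255]) cube([21, 922, 156]);
translate([527, 365, 411]) cube([68, 1038, 24]);
translate([752, 365, 411]) cube([68, 1038, 24]);
translate([977, 365, 411]) cube([68, 1038, 24]);
translate([1202, 365, 411]) cube([68, 1038, 24]);
translate([1427, 365, 411]) cube([68, 1038, 24]);
translate([1652, 365, 411]) cube([68, 1038, 24]);
translate([1877, 365, 411]) cube([68, 1038, 24]);
translate([2102, 365, 411]) cube([68, 1038, 24]);


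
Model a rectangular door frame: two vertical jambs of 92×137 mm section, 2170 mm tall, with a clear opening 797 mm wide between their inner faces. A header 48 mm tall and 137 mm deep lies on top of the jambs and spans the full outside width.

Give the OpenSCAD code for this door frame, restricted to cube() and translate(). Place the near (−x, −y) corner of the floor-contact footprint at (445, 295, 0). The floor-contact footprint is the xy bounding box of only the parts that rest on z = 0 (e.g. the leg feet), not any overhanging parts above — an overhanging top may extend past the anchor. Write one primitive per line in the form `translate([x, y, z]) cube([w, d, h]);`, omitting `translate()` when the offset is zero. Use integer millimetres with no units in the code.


translate([445, 295, 0]) cube([92, 137, 2170]);
translate([1334, 295, 0]) cube([92, 137, 2170]);
translate([445, 295, 2170]) cube([981, 137, 48]);


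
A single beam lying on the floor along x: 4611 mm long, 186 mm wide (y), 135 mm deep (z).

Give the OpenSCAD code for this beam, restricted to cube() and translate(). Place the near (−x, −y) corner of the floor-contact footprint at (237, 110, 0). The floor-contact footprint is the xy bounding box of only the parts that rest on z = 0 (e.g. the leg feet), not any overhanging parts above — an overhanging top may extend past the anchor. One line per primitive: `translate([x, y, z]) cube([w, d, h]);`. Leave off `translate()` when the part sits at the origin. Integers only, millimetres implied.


translate([237, 110, 0]) cube([4611, 186, 135]);


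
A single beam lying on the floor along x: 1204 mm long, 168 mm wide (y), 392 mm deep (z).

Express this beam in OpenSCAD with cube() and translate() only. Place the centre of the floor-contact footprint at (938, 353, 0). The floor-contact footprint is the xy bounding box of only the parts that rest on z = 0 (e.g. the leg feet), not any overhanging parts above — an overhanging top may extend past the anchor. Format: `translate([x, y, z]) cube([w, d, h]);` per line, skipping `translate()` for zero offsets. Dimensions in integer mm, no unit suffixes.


translate([336, 269, 0]) cube([1204, 168, 392]);


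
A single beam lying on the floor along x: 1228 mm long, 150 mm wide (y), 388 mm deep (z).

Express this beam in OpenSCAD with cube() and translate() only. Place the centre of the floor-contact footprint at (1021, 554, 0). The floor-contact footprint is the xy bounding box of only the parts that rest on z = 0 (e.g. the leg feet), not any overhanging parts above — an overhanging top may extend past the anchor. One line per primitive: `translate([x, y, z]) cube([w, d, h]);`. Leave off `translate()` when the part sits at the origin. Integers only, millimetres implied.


translate([407, 479, 0]) cube([1228, 150, 388]);


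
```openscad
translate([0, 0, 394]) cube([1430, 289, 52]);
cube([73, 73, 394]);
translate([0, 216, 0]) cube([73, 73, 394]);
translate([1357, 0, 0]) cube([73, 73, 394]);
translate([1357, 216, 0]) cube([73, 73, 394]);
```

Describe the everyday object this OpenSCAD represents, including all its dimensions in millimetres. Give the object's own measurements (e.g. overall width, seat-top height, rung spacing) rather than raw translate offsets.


A bench: a 1430×289 mm seat slab, 52 mm thick, top at z = 446 mm, on four 73×73 mm square legs flush with the seat corners and standing on z = 0.


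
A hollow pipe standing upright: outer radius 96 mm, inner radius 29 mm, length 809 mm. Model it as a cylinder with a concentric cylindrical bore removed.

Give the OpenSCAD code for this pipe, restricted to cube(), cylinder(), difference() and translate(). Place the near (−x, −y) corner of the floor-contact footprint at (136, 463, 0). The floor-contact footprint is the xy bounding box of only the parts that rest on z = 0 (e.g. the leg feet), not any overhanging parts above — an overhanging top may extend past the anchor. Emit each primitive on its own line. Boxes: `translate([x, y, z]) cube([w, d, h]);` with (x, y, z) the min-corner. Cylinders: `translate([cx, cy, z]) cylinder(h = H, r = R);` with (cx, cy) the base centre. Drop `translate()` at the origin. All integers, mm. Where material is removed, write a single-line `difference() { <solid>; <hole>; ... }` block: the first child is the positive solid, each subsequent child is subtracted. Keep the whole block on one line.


difference() { translate([232, 559, 0]) cylinder(h = 809, r = 96); translate([232, 559, 0]) cylinder(h = 809, r = 29); }


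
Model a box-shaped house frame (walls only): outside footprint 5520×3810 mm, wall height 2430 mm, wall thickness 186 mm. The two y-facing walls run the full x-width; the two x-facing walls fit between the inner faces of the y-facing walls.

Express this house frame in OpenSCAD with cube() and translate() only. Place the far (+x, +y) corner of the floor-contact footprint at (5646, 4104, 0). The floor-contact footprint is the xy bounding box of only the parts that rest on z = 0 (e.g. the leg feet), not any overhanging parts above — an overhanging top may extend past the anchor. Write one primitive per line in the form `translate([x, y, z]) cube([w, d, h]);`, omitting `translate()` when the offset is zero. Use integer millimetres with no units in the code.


translate([126, 294, 0]) cube([5520, 186, 2430]);
translate([126, 3918, 0]) cube([5520, 186, 2430]);
translate([126, 480, 0]) cube([186, 3438, 2430]);
translate([5460, 480, 0]) cube([186, 3438, 2430]);


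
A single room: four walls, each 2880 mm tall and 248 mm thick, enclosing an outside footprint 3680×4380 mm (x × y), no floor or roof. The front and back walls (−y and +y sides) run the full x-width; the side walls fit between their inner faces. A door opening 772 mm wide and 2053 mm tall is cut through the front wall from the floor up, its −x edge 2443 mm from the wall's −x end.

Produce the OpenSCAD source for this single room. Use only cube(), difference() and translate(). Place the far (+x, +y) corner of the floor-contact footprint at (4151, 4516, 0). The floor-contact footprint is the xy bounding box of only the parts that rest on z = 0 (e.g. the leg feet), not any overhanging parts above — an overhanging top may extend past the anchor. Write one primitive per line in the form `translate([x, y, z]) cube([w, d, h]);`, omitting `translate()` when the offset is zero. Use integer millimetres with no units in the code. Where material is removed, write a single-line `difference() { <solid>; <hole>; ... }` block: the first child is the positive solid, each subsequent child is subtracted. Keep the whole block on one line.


difference() { translate([471, 136, 0]) cube([3680, 248, 2880]); translate([2914, 136, 0]) cube([772, 248, 2053]); }
translate([471, 4268, 0]) cube([3680, 248, 2880]);
translate([471, 384, 0]) cube([248, 3884, 2880]);
translate([3903, 384, 0]) cube([248, 3884, 2880]);


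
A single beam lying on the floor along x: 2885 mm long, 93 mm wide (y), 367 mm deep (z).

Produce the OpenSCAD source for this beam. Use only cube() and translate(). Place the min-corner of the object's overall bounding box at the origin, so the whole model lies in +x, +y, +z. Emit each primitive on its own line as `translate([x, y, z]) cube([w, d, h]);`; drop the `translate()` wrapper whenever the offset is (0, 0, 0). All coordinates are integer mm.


cube([2885, 93, 367]);


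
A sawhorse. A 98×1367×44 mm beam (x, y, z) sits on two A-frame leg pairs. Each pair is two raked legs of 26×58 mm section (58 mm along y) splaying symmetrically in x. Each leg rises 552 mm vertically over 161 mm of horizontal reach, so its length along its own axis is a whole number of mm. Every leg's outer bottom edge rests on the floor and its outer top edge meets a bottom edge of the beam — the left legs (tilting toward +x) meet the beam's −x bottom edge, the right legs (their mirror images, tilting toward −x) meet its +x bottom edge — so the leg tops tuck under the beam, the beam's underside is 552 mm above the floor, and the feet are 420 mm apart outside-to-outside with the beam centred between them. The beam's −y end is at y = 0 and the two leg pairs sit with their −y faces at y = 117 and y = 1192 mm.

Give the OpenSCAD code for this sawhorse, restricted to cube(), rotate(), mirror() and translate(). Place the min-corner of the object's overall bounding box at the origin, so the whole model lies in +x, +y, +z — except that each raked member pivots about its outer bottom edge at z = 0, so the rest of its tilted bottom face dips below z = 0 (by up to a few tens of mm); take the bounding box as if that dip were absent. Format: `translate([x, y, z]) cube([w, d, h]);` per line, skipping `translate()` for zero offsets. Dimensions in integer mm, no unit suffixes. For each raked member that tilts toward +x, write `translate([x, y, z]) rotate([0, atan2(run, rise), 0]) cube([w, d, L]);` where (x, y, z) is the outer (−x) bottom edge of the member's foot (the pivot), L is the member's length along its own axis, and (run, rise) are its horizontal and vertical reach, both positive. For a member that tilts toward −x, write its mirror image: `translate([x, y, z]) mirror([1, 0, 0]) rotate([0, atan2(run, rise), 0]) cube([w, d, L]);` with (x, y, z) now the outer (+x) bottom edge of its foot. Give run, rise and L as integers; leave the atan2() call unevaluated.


translate([161, 0, 552]) cube([98, 1367, 44]);
translate([0, 117, 0]) rotate([0, atan2(161, 552), 0]) cube([26, 58, 575]);
translate([420, 117, 0]) mirror([1, 0, 0]) rotate([0, atan2(161, 552), 0]) cube([26, 58, 575]);
translate([0, 1192, 0]) rotate([0, atan2(161, 552), 0]) cube([26, 58, 575]);
translate([420, 1192, 0]) mirror([1, 0, 0]) rotate([0, atan2(161, 552), 0]) cube([26, 58, 575]);


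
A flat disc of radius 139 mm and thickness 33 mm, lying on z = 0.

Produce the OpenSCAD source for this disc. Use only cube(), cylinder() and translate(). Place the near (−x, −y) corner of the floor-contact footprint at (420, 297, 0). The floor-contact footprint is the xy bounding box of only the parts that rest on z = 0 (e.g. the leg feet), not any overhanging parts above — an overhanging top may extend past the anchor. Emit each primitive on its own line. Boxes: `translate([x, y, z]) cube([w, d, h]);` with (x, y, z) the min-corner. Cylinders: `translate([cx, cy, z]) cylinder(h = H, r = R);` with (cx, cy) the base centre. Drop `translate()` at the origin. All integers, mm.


translate([559, 436, 0]) cylinder(h = 33, r = 139);


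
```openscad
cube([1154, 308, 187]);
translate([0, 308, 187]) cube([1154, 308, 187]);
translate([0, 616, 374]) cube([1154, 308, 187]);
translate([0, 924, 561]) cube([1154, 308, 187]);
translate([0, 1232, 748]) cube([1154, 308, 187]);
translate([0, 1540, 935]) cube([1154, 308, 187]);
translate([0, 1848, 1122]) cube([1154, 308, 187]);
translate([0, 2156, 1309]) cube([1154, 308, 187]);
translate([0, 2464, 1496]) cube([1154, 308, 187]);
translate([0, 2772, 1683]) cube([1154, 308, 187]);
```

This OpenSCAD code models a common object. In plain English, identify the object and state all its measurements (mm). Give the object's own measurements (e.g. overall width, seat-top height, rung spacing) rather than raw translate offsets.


A straight staircase of 10 solid steps. Each step is 1154 mm wide (x), 308 mm deep (y, the going) and 187 mm tall (the rise). The first step rests on the floor; each subsequent step sits one going further in +y and one rise higher in +z, directly behind and above the previous step with no overlap.


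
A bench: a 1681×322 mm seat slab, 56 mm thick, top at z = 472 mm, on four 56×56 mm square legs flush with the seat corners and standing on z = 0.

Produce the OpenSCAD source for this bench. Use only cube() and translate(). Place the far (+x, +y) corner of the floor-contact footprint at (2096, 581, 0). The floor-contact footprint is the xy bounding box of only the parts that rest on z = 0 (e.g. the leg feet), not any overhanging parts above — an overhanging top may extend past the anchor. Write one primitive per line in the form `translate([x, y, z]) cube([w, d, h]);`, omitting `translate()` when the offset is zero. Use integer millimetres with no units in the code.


translate([415, 259, 416]) cube([1681, 322, 56]);
translate([415, 259, 0]) cube([56, 56, 416]);
translate([415, 525, 0]) cube([56, 56, 416]);
translate([2040, 259, 0]) cube([56, 56, 416]);
translate([2040, 525, 0]) cube([56, 56, 416]);


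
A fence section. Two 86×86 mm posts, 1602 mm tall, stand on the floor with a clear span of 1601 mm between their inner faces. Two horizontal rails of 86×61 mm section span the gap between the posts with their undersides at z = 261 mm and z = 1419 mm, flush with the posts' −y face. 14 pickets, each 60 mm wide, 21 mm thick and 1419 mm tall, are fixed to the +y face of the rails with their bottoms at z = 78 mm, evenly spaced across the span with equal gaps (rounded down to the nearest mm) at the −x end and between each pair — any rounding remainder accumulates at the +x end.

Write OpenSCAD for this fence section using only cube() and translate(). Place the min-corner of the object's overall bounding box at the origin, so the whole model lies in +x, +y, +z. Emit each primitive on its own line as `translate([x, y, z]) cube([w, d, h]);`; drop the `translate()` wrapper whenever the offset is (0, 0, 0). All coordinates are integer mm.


cube([86, 86, 1602]);
translate([1687, 0, 0]) cube([86, 86, 1602]);
translate([86, 0, 261]) cube([1601, 86, 61]);
translate([86, 0, 1419]) cube([1601, 86, 61]);
translate([136, 86, 78]) cube([60, 21, 1419]);
translate([246, 86, 78]) cube([60, 21, 1419]);
translate([356, 86, 78]) cube([60, 21, 1419]);
translate([466, 86, 78]) cube([60, 21, 1419]);
translate([576, 86, 78]) cube([60, 21, 1419]);
translate([686, 86, 78]) cube([60, 21, 1419]);
translate([796, 86, 78]) cube([60, 21, 1419]);
translate([906, 86, 78]) cube([60, 21, 1419]);
translate([1016, 86, 78]) cube([60, 21, 1419]);
translate([1126, 86, 78]) cube([60, 21, 1419]);
translate([1236, 86, 78]) cube([60, 21, 1419]);
translate([1346, 86, 78]) cube([60, 21, 1419]);
translate([1456, 86, 78]) cube([60, 21, 1419]);
translate([1566, 86, 78]) cube([60, 21, 1419]);


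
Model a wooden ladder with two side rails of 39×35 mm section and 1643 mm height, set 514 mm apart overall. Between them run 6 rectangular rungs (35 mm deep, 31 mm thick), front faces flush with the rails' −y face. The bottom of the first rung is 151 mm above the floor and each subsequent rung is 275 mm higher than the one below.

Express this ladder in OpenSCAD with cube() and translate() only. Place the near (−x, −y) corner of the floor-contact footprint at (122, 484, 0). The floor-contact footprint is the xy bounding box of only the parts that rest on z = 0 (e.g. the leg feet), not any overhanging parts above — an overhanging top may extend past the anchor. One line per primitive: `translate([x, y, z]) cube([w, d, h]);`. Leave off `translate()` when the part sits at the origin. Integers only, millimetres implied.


translate([122, 484, 0]) cube([39, 35, 1643]);
translate([597, 484, 0]) cube([39, 35, 1643]);
translate([161, 484, 151]) cube([436, 35, 31]);
translate([161, 484, 426]) cube([436, 35, 31]);
translate([161, 484, 701]) cube([436, 35, 31]);
translate([161, 484, 976]) cube([436, 35, 31]);
translate([161, 484, 1251]) cube([436, 35, 31]);
translate([161, 484, 1526]) cube([436, 35, 31]);


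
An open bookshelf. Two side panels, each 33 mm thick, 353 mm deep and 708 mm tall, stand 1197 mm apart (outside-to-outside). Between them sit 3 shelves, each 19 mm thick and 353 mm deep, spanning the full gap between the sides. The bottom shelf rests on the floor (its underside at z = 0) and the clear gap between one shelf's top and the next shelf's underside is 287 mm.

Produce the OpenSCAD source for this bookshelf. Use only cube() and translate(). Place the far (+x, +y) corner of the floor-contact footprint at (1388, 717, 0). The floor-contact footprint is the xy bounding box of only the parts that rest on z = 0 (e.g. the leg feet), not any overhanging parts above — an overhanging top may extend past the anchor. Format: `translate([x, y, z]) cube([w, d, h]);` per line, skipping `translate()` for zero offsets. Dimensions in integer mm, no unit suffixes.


translate([191, 364, 0]) cube([33, 353, 708]);
translate([1355, 364, 0]) cube([33, 353, 708]);
translate([224, 364, 0]) cube([1131, 353, 19]);
translate([224, 364, 306]) cube([1131, 353, 19]);
translate([224, 364, 612]) cube([1131, 353, 19]);


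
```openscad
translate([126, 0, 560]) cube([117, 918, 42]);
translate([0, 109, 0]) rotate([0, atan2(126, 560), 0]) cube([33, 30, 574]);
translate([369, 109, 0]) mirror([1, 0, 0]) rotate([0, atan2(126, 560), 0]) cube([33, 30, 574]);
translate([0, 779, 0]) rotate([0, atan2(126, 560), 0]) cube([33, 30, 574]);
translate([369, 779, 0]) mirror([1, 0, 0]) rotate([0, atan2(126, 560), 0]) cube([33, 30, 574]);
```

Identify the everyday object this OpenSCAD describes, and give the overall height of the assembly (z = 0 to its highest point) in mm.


A sawhorse. The overall height is 602 mm.

A beam across two mirrored pairs of raked legs — a sawhorse. The beam's underside is at z = 560 (matching the legs' vertical rise in atan2(126, 560)) and the beam is 42 mm tall, so its top is at 560 + 42 = 602 mm. The raked legs top out at the beam's underside, so that is the highest point.


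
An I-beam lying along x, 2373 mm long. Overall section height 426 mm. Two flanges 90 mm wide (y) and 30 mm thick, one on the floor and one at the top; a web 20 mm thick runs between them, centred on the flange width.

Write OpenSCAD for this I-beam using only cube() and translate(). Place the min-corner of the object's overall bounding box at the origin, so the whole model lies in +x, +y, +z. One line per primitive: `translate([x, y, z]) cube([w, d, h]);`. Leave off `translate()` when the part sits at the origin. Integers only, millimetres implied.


cube([2373, 90, 30]);
translate([0, 35, 30]) cube([2373, 20, 366]);
translate([0, 0, 396]) cube([2373, 90, 30]);


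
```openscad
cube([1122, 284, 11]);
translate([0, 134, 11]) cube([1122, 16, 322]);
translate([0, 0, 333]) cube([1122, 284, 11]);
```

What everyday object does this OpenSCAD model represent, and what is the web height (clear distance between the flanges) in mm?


An I-beam. The web height is 322 mm.

Two wide flanges with a thin centred web — an I-beam. Overall 344 mm minus two 11 mm flanges gives a web of 344 − 2·11 = 322 mm.


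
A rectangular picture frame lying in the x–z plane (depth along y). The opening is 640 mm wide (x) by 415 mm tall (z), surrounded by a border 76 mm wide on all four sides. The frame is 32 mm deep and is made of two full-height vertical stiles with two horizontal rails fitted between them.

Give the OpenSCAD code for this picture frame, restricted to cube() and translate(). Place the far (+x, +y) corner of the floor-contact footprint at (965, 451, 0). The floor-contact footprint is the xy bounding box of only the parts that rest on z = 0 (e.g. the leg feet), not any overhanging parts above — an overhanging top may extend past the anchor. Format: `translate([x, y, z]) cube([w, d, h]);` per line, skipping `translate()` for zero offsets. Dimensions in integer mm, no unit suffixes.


translate([173, 419, 0]) cube([76, 32, 567]);
translate([889, 419, 0]) cube([76, 32, 567]);
translate([249, 419, 0]) cube([640, 32, 76]);
translate([249, 419, 491]) cube([640, 32, 76]);


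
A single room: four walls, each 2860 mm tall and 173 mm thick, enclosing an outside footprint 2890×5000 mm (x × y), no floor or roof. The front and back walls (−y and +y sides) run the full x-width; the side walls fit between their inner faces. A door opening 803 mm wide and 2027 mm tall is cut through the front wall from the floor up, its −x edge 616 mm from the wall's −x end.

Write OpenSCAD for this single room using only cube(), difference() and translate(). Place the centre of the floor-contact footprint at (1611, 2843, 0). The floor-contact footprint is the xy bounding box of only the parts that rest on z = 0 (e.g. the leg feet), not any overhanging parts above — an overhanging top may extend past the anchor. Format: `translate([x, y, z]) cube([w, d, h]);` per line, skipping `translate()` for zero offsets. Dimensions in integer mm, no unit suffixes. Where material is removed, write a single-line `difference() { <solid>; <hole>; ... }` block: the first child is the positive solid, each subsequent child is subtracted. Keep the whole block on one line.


difference() { translate([166, 343, 0]) cube([2890, 173, 2860]); translate([782, 343, 0]) cube([803, 173, 2027]); }
translate([166, 5170, 0]) cube([2890, 173, 2860]);
translate([166, 516, 0]) cube([173, 4654, 2860]);
translate([2883, 516, 0]) cube([173, 4654, 2860]);


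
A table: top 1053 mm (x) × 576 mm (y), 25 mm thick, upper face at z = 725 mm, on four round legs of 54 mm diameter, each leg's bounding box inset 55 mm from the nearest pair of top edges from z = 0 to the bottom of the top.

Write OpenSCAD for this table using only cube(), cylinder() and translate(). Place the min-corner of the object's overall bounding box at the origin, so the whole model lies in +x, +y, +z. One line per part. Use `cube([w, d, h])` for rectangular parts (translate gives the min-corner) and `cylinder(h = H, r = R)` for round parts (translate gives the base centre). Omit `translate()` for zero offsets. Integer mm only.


translate([0, 0, 700]) cube([1053, 576, 25]);
translate([82, 82, 0]) cylinder(h = 700, r = 27);
translate([971, 82, 0]) cylinder(h = 700, r = 27);
translate([82, 494, 0]) cylinder(h = 700, r = 27);
translate([971, 494, 0]) cylinder(h = 700, r = 27);


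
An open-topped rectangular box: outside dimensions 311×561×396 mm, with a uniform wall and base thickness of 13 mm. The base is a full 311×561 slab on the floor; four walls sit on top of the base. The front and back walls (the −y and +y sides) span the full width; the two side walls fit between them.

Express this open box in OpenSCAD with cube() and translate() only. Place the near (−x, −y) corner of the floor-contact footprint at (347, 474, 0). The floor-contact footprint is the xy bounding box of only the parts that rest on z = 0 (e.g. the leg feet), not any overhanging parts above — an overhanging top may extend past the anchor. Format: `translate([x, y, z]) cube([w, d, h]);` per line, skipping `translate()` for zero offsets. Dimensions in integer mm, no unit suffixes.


translate([347, 474, 0]) cube([311, 561, 13]);
translate([347, 474, 13]) cube([311, 13, 383]);
translate([347, 1022, 13]) cube([311, 13, 383]);
translate([347, 487, 13]) cube([13, 535, 383]);
translate([645, 487, 13]) cube([13, 535, 383]);
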